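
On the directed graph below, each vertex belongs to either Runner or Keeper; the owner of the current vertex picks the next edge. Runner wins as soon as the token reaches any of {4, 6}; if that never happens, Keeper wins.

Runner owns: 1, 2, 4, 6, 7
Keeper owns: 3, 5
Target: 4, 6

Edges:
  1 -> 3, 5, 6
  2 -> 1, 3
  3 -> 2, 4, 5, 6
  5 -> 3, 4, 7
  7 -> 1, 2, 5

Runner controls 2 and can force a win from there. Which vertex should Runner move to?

A0 = {4, 6}
A1: add {1} — 1 (Runner) has 1→6.
A2: add {2, 7} — 2 (Runner) has 2→1; 7 (Runner) has 7→1.
A3 = A2; e.g. 3 (Keeper) can still go to 5. Fixed point.
From 2, successor 1 is in the attractor (rank 1); the other successor 3 is not.

1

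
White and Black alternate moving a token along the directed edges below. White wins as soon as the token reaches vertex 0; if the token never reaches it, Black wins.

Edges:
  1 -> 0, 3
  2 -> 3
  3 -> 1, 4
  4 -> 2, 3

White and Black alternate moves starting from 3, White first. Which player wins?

Track states (vertex, player-to-move).
A0 = {(0,White), (0,Black)}
A1: add {(1,White)}.
A2 = A1; e.g. (1,Black) stays out. (3,White) never enters ⇒ Black avoids the target.

Black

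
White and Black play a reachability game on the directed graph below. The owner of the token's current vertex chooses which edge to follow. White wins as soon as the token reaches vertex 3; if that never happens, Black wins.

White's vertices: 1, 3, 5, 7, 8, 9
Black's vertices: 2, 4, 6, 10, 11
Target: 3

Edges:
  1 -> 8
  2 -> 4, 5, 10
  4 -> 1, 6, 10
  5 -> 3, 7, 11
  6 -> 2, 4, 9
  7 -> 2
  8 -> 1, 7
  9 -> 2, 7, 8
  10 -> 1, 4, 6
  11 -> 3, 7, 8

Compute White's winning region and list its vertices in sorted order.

3, 5

A0 = {3}
A1: add {5} — 5 (White) has 5→3.
A2 = A1; e.g. 1 (White) has no edge into A1. Fixed point.
White's winning region = {3, 5}.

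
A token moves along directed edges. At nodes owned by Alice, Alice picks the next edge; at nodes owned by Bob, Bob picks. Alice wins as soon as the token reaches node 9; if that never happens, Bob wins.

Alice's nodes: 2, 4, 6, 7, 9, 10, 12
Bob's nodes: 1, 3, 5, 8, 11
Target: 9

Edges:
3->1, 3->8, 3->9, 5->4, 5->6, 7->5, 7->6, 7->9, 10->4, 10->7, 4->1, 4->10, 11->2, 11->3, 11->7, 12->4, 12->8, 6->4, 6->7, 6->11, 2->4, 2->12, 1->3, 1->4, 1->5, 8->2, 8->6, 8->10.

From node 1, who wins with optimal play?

Bob

A0 = {9}
A1: add {7} — 7 (Alice) has 7→9.
A2: add {6, 10} — 6 (Alice) has 6→7; 10 (Alice) has 10→7.
A3: add {4} — 4 (Alice) has 4→10.
A4: add {2, 5, 12} — 2 (Alice) has 2→4; 5 (Bob): all of {4, 6} already in; 12 (Alice) has 12→4.
A5: add {8} — 8 (Bob): all of {2, 6, 10} already in.
A6 = A5; e.g. 1 (Bob) can still go to 3. Fixed point.
1 never enters the attractor, so Bob can avoid the target forever.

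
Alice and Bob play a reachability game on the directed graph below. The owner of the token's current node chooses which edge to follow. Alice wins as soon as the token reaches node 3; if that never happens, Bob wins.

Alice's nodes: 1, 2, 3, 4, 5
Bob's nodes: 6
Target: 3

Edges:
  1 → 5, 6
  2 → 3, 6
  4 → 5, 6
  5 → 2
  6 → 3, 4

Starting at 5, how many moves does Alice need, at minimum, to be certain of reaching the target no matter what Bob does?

2

A0 = {3}
A1: add {2} — 2 (Alice) has 2→3.
A2: add {5} — 5 (Alice) has 5→2.
5 enters the attractor at level 2, so Alice can force the target in 2 moves from there.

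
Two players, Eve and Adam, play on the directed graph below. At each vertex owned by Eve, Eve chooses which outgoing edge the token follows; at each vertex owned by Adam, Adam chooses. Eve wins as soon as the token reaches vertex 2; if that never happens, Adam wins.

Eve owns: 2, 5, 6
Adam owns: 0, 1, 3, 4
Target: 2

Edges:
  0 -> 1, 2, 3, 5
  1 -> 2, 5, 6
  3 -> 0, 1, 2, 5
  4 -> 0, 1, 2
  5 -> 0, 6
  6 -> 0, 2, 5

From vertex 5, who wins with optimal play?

A0 = {2}
A1: add {6} — 6 (Eve) has 6→2.
A2: add {5} — 5 (Eve) has 5→6.
5 ∈ A2, so Eve can force the target.

Eve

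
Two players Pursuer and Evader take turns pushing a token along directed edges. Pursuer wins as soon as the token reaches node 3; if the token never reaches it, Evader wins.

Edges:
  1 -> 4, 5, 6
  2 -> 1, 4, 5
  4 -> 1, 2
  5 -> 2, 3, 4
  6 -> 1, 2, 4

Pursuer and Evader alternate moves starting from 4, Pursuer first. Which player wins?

Evader

Track states (vertex, player-to-move).
A0 = {(3,Pursuer), (3,Evader)}
A1: add {(5,Pursuer)}.
A2 = A1; e.g. (1,Pursuer) stays out. (4,Pursuer) never enters ⇒ Evader avoids the target.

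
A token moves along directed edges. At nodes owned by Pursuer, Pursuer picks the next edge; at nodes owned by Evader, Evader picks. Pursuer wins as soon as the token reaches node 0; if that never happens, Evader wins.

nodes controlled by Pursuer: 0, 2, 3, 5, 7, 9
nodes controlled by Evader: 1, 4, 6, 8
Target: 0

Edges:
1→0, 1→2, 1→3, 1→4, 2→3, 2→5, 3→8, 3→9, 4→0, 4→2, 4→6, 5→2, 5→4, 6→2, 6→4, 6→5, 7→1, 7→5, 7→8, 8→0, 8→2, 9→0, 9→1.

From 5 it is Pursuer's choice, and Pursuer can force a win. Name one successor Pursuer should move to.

A0 = {0}
A1: add {9} — 9 (Pursuer) has 9→0.
A2: add {3} — 3 (Pursuer) has 3→9.
A3: add {2} — 2 (Pursuer) has 2→3.
A4: add {5, 8} — 5 (Pursuer) has 5→2; 8 (Evader): all of {0, 2} already in.
A5: add {7} — 7 (Pursuer) has 7→5.
A6 = A5; e.g. 1 (Evader) can still go to 4. Fixed point.
From 5, successor 2 is in the attractor (rank 3); the other successor 4 is not.

2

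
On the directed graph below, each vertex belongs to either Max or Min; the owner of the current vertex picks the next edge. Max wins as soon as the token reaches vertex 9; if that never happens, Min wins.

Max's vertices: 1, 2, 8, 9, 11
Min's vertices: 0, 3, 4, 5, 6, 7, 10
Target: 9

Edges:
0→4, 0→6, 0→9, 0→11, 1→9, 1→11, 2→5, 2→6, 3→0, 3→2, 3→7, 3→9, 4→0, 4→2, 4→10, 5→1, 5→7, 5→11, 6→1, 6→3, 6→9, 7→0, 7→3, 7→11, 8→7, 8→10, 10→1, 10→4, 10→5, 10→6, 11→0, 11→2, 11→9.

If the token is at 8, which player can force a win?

A0 = {9}
A1: add {1, 11} — 1 (Max) has 1→9; 11 (Max) has 11→9.
A2 = A1; e.g. 0 (Min) can still go to 4. Fixed point.
8 never enters the attractor, so Min can avoid the target forever.

Min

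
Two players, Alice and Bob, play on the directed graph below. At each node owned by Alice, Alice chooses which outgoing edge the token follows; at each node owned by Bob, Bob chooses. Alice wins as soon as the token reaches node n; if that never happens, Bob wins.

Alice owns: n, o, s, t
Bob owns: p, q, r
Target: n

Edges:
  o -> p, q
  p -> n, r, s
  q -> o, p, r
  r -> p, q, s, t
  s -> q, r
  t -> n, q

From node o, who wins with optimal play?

A0 = {n}
A1: add {t} — t (Alice) has t→n.
A2 = A1; e.g. o (Alice) has no edge into A1. Fixed point.
o never enters the attractor, so Bob can avoid the target forever.

Bob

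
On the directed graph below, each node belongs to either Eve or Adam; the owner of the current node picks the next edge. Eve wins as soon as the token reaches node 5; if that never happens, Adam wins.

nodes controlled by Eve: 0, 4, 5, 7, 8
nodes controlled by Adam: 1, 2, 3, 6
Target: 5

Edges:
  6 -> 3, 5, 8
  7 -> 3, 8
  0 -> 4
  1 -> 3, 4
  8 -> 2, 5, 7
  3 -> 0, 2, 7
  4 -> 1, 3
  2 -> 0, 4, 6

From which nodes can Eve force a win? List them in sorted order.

A0 = {5}
A1: add {8} — 8 (Eve) has 8→5.
A2: add {7} — 7 (Eve) has 7→8.
A3 = A2; e.g. 0 (Eve) has no edge into A2. Fixed point.
Eve's winning region = {5, 7, 8}.

5, 7, 8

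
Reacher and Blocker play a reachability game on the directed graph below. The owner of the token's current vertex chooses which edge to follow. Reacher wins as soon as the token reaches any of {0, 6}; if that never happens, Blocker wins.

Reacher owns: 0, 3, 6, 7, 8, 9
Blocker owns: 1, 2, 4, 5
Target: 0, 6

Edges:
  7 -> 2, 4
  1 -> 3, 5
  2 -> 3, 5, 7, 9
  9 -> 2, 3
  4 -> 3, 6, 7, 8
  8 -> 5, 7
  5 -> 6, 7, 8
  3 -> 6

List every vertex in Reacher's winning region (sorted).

A0 = {0, 6}
A1: add {3} — 3 (Reacher) has 3→6.
A2: add {9} — 9 (Reacher) has 9→3.
A3 = A2; e.g. 1 (Blocker) can still go to 5. Fixed point.
Reacher's winning region = {0, 3, 6, 9}.

0, 3, 6, 9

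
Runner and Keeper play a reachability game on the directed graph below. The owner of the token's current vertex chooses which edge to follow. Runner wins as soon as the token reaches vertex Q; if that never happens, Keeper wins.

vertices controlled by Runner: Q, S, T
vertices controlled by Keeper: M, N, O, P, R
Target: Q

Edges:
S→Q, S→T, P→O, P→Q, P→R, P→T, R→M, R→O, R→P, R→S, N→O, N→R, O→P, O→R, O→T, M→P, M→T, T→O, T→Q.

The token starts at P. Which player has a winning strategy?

Keeper

A0 = {Q}
A1: add {S, T} — S (Runner) has S→Q; T (Runner) has T→Q.
A2 = A1; e.g. M (Keeper) can still go to P. Fixed point.
P never enters the attractor, so Keeper can avoid the target forever.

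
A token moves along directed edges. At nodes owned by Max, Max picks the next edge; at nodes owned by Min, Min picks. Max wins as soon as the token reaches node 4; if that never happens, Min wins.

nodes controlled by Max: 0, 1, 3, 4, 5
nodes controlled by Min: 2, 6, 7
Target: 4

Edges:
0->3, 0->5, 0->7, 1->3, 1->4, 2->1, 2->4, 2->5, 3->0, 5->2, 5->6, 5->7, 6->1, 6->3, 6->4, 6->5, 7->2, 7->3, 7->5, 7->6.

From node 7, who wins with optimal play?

Min

A0 = {4}
A1: add {1} — 1 (Max) has 1→4.
A2 = A1; e.g. 0 (Max) has no edge into A1. Fixed point.
7 never enters the attractor, so Min can avoid the target forever.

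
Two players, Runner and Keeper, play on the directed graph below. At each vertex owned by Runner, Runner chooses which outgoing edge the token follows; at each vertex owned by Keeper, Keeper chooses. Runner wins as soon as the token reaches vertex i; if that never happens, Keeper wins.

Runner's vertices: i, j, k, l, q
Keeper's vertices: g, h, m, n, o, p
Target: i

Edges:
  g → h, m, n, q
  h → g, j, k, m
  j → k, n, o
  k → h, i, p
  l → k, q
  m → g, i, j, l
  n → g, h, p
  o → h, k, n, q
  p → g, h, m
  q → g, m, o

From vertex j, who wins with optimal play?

A0 = {i}
A1: add {k} — k (Runner) has k→i.
A2: add {j, l} — j (Runner) has j→k; l (Runner) has l→k.
A3 = A2; e.g. g (Keeper) can still go to h. Fixed point.
j ∈ A2, so Runner can force the target.

Runner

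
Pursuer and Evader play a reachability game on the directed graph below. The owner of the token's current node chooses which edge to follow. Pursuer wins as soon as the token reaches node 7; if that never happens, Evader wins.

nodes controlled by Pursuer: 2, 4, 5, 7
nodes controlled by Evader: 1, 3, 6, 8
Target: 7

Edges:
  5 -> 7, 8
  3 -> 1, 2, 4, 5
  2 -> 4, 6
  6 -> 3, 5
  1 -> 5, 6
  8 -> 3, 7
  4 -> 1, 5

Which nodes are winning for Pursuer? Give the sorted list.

2, 4, 5, 7

A0 = {7}
A1: add {5} — 5 (Pursuer) has 5→7.
A2: add {4} — 4 (Pursuer) has 4→5.
A3: add {2} — 2 (Pursuer) has 2→4.
A4 = A3; e.g. 1 (Evader) can still go to 6. Fixed point.
Pursuer's winning region = {2, 4, 5, 7}.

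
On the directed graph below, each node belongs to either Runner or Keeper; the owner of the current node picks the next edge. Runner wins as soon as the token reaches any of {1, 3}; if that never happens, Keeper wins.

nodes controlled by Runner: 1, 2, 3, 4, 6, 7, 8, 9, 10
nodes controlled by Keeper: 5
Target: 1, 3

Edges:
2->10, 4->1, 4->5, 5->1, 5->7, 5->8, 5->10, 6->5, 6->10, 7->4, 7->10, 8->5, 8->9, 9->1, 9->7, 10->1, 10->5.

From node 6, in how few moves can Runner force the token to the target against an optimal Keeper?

2

A0 = {1, 3}
A1: add {4, 9, 10} — 4 (Runner) has 4→1; 9 (Runner) has 9→1; 10 (Runner) has 10→1.
A2: add {2, 6, 7, 8} — 2 (Runner) has 2→10; 6 (Runner) has 6→10; 7 (Runner) has 7→4; 8 (Runner) has 8→9.
6 enters the attractor at level 2, so Runner can force the target in 2 moves from there.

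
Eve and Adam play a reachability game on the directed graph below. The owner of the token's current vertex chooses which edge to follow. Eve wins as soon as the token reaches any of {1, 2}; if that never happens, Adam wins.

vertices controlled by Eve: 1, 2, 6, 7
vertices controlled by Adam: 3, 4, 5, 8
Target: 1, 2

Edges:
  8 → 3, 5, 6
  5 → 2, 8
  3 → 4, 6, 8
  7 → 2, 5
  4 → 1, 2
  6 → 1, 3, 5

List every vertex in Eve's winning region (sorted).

1, 2, 4, 6, 7

A0 = {1, 2}
A1: add {4, 6, 7} — 4 (Adam): all of {1, 2} already in; 6 (Eve) has 6→1; 7 (Eve) has 7→2.
A2 = A1; e.g. 3 (Adam) can still go to 8. Fixed point.
Eve's winning region = {1, 2, 4, 6, 7}.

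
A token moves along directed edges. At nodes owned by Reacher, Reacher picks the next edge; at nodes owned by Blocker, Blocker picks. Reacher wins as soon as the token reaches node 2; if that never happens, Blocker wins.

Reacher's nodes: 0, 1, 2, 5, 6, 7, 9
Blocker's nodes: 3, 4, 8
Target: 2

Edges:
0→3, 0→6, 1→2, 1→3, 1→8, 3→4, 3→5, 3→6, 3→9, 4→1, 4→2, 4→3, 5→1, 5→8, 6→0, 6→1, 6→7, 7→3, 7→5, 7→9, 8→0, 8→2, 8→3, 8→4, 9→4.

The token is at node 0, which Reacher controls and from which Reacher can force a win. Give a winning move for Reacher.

6

A0 = {2}
A1: add {1} — 1 (Reacher) has 1→2.
A2: add {5, 6} — 5 (Reacher) has 5→1; 6 (Reacher) has 6→1.
A3: add {0, 7} — 0 (Reacher) has 0→6; 7 (Reacher) has 7→5.
A4 = A3; e.g. 3 (Blocker) can still go to 4. Fixed point.
From 0, successor 6 is in the attractor (rank 2); the other successor 3 is not.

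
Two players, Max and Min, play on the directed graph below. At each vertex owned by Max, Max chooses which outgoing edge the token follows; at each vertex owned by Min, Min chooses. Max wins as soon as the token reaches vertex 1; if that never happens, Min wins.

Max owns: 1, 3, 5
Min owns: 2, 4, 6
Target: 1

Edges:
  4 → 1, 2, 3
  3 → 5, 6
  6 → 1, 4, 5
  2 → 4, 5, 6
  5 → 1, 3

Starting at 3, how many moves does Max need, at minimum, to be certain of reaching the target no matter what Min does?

2

A0 = {1}
A1: add {5} — 5 (Max) has 5→1.
A2: add {3} — 3 (Max) has 3→5.
A3 = A2; e.g. 2 (Min) can still go to 4. Fixed point.
3 enters the attractor at level 2, so Max can force the target in 2 moves from there.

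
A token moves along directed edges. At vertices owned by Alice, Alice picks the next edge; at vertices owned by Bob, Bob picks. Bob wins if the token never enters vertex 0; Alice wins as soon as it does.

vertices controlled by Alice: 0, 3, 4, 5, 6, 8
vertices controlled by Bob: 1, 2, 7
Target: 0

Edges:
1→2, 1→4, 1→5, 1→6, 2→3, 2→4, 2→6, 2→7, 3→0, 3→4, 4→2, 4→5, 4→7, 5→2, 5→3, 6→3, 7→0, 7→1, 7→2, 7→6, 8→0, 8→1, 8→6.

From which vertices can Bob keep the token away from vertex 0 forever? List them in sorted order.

1, 2, 7

A0 = {0}
A1: add {3, 8} — 3 (Alice) has 3→0; 8 (Alice) has 8→0.
A2: add {5, 6} — 5 (Alice) has 5→3; 6 (Alice) has 6→3.
A3: add {4} — 4 (Alice) has 4→5.
A4 = A3; e.g. 1 (Bob) can still go to 2. Fixed point.
Alice's attractor = {0, 3, 4, 5, 6, 8}; Bob avoids the target exactly from the complement.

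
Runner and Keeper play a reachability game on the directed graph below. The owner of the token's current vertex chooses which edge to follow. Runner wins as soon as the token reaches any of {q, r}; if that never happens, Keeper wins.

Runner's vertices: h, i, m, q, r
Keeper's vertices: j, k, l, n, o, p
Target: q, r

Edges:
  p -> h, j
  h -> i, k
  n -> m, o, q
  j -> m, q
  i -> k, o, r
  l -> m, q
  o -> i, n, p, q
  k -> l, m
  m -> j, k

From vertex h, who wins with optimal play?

A0 = {q, r}
A1: add {i} — i (Runner) has i→r.
A2: add {h} — h (Runner) has h→i.
A3 = A2; e.g. j (Keeper) can still go to m. Fixed point.
h ∈ A2, so Runner can force the target.

Runner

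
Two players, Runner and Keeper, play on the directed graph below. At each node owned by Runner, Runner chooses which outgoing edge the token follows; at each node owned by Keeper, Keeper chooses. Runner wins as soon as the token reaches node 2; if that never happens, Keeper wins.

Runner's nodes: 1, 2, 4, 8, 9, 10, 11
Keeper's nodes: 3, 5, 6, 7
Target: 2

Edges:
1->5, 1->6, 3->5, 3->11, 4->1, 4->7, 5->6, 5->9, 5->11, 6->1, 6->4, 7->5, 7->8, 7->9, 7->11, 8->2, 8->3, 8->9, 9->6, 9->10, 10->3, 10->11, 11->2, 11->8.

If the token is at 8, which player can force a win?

A0 = {2}
A1: add {8, 11} — 8 (Runner) has 8→2; 11 (Runner) has 11→2.
8 ∈ A1, so Runner can force the target.

Runner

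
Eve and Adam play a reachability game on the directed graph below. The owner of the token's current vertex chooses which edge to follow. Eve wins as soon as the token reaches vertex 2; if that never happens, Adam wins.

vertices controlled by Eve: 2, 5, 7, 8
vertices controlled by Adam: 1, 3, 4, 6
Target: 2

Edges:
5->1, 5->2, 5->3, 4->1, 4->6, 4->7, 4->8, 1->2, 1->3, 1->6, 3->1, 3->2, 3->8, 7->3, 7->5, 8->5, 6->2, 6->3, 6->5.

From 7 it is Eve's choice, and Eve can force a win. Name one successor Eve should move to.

5

A0 = {2}
A1: add {5} — 5 (Eve) has 5→2.
A2: add {7, 8} — 7 (Eve) has 7→5; 8 (Eve) has 8→5.
A3 = A2; e.g. 1 (Adam) can still go to 3. Fixed point.
From 7, successor 5 is in the attractor (rank 1); the other successor 3 is not.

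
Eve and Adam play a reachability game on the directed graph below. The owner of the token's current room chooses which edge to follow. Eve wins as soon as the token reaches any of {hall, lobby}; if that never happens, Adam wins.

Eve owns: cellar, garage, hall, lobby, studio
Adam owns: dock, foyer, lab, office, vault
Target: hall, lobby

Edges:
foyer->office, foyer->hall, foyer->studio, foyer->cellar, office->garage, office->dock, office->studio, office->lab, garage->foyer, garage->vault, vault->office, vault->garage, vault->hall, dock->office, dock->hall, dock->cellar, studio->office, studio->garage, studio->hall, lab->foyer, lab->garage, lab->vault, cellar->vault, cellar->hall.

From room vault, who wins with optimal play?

A0 = {hall, lobby}
A1: add {cellar, studio} — studio (Eve) has studio→hall; cellar (Eve) has cellar→hall.
A2 = A1; e.g. foyer (Adam) can still go to office. Fixed point.
vault never enters the attractor, so Adam can avoid the target forever.

Adam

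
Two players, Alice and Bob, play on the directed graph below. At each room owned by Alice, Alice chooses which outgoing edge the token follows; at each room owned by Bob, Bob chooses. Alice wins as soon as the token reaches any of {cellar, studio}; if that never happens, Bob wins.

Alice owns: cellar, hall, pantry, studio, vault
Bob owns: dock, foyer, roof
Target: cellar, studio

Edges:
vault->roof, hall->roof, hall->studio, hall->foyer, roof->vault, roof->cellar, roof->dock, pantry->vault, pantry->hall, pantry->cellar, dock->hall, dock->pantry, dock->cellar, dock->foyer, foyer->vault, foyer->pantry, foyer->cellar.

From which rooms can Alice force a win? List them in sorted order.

cellar, hall, pantry, studio

A0 = {cellar, studio}
A1: add {hall, pantry} — hall (Alice) has hall→studio; pantry (Alice) has pantry→cellar.
A2 = A1; e.g. vault (Alice) has no edge into A1. Fixed point.
Alice's winning region = {cellar, hall, pantry, studio}.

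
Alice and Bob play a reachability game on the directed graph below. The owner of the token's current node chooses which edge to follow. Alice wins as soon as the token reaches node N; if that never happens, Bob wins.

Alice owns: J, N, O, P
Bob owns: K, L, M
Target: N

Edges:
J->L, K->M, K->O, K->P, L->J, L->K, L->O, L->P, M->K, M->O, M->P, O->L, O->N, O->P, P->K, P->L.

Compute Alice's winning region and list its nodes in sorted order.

A0 = {N}
A1: add {O} — O (Alice) has O→N.
A2 = A1; e.g. J (Alice) has no edge into A1. Fixed point.
Alice's winning region = {N, O}.

N, O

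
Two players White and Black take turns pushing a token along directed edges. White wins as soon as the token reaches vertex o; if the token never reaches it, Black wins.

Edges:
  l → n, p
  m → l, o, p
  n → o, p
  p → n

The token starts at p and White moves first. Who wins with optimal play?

Black

Track states (vertex, player-to-move).
A0 = {(o,White), (o,Black)}
A1: add {(m,White), (n,White)}.
A2: add {(p,Black)}.
A3: add {(l,White)}.
A4 = A3; e.g. (l,Black) stays out. (p,White) never enters ⇒ Black avoids the target.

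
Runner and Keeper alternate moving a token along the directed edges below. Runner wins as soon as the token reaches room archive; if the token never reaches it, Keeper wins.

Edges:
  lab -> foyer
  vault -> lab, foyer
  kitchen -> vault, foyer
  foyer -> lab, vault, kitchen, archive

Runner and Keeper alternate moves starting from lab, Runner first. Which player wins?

Track states (vertex, player-to-move).
A0 = {(archive,Runner), (archive,Keeper)}
A1: add {(foyer,Runner)}.
A2: add {(lab,Keeper)}.
A3: add {(vault,Runner)}.
A4: add {(kitchen,Keeper)}.
A5 = A4; e.g. (lab,Runner) stays out. (lab,Runner) never enters ⇒ Keeper avoids the target.

Keeper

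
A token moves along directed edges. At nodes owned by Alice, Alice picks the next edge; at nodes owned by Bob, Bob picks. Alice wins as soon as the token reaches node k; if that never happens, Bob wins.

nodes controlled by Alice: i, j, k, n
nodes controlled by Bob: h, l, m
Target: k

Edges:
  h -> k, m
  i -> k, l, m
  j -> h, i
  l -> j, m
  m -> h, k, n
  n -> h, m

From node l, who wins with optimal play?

A0 = {k}
A1: add {i} — i (Alice) has i→k.
A2: add {j} — j (Alice) has j→i.
A3 = A2; e.g. h (Bob) can still go to m. Fixed point.
l never enters the attractor, so Bob can avoid the target forever.

Bob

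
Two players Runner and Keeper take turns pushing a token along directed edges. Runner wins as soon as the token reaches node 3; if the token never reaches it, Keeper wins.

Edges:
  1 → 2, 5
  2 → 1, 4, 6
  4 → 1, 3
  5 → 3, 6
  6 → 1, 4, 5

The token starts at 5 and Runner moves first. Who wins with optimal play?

Track states (vertex, player-to-move).
A0 = {(3,Runner), (3,Keeper)}
A1: add {(4,Runner), (5,Runner)}.
(5,Runner) ∈ A1 ⇒ Runner forces the target.

Runner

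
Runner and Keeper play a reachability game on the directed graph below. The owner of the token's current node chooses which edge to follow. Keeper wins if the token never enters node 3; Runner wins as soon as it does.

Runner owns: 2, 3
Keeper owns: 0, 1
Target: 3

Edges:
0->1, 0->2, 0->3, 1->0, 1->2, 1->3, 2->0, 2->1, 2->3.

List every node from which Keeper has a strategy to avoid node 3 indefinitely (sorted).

A0 = {3}
A1: add {2} — 2 (Runner) has 2→3.
A2 = A1; e.g. 0 (Keeper) can still go to 1. Fixed point.
Runner's attractor = {2, 3}; Keeper avoids the target exactly from the complement.

0, 1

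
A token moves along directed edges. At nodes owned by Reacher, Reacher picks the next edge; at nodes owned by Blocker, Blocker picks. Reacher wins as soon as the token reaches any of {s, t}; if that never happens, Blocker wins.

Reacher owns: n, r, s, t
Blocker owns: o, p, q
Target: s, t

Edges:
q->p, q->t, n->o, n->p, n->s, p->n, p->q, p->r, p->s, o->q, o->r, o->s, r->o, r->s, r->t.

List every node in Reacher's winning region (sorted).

n, r, s, t

A0 = {s, t}
A1: add {n, r} — n (Reacher) has n→s; r (Reacher) has r→s.
A2 = A1; e.g. o (Blocker) can still go to q. Fixed point.
Reacher's winning region = {n, r, s, t}.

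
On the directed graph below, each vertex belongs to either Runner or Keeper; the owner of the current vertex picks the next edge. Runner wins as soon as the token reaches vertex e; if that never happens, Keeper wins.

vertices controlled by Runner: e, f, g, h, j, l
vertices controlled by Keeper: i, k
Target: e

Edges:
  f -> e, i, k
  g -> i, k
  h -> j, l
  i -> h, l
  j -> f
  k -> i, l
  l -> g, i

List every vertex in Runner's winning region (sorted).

A0 = {e}
A1: add {f} — f (Runner) has f→e.
A2: add {j} — j (Runner) has j→f.
A3: add {h} — h (Runner) has h→j.
A4 = A3; e.g. g (Runner) has no edge into A3. Fixed point.
Runner's winning region = {e, f, h, j}.

e, f, h, j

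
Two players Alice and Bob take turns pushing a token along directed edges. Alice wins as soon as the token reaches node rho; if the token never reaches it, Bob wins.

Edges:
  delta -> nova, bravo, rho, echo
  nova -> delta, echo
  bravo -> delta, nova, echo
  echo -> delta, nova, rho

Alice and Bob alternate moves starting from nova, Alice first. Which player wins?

Track states (vertex, player-to-move).
A0 = {(rho,Alice), (rho,Bob)}
A1: add {(delta,Alice), (echo,Alice)}.
A2: add {(nova,Bob)}.
A3: add {(bravo,Alice)}.
A4 = A3; e.g. (delta,Bob) stays out. (nova,Alice) never enters ⇒ Bob avoids the target.

Bob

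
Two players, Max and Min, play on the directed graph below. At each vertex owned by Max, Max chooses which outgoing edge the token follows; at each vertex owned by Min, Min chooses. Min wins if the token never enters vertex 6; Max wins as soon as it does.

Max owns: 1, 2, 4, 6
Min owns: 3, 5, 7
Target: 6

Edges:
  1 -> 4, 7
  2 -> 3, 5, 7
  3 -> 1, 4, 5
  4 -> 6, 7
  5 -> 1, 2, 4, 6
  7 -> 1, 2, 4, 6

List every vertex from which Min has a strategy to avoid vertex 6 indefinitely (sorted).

A0 = {6}
A1: add {4} — 4 (Max) has 4→6.
A2: add {1} — 1 (Max) has 1→4.
A3 = A2; e.g. 2 (Max) has no edge into A2. Fixed point.
Max's attractor = {1, 4, 6}; Min avoids the target exactly from the complement.

2, 3, 5, 7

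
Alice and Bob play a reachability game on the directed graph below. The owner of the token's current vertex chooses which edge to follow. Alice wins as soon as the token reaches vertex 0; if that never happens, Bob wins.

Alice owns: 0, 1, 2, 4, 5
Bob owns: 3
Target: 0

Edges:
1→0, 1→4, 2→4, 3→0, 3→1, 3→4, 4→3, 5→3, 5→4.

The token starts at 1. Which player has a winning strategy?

Alice

A0 = {0}
A1: add {1} — 1 (Alice) has 1→0.
A2 = A1; e.g. 2 (Alice) has no edge into A1. Fixed point.
1 ∈ A1, so Alice can force the target.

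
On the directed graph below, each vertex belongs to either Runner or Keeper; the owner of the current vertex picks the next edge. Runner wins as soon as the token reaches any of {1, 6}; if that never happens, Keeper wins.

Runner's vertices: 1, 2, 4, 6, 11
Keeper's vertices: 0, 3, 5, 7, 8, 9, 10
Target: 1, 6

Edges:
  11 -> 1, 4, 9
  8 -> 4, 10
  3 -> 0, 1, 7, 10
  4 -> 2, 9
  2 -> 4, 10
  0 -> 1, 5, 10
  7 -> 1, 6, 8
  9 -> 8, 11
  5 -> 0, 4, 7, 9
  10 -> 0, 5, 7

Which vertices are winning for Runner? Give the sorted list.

A0 = {1, 6}
A1: add {11} — 11 (Runner) has 11→1.
A2 = A1; e.g. 0 (Keeper) can still go to 5. Fixed point.
Runner's winning region = {1, 6, 11}.

1, 6, 11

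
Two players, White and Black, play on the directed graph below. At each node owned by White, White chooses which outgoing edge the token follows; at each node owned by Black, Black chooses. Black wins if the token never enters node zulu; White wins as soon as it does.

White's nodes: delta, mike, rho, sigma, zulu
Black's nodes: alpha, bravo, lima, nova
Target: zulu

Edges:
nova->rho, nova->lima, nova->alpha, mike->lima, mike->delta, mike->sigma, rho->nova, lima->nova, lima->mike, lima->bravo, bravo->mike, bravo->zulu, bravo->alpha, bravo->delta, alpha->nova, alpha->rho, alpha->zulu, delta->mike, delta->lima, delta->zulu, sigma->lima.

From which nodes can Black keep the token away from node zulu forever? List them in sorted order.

alpha, bravo, lima, nova, rho, sigma

A0 = {zulu}
A1: add {delta} — delta (White) has delta→zulu.
A2: add {mike} — mike (White) has mike→delta.
A3 = A2; e.g. nova (Black) can still go to rho. Fixed point.
White's attractor = {delta, mike, zulu}; Black avoids the target exactly from the complement.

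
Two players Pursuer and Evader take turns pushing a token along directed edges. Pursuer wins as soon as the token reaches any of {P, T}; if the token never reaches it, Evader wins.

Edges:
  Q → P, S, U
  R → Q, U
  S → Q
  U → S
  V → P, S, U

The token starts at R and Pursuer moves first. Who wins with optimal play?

Track states (vertex, player-to-move).
A0 = {(P,Pursuer), (P,Evader), (T,Pursuer), (T,Evader)}
A1: add {(Q,Pursuer), (V,Pursuer)}.
A2: add {(S,Evader)}.
A3: add {(U,Pursuer)}.
A4: add {(R,Evader)}.
A5 = A4; e.g. (Q,Evader) stays out. (R,Pursuer) never enters ⇒ Evader avoids the target.

Evader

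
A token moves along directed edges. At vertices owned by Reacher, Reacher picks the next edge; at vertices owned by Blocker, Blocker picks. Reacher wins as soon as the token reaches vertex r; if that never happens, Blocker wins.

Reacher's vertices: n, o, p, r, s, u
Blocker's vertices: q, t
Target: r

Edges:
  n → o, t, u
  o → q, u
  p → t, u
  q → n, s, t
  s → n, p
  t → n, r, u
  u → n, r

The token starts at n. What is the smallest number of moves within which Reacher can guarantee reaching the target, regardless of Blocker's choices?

2

A0 = {r}
A1: add {u} — u (Reacher) has u→r.
A2: add {n, o, p} — n (Reacher) has n→u; o (Reacher) has o→u; p (Reacher) has p→u.
n enters the attractor at level 2, so Reacher can force the target in 2 moves from there.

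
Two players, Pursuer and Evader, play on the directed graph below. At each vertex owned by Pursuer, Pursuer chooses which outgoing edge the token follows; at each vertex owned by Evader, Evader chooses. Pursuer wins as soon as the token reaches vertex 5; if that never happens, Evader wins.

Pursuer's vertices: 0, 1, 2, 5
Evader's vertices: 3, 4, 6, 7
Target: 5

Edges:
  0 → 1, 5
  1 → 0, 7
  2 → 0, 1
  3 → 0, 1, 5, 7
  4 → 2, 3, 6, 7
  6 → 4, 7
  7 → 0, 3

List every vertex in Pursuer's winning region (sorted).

0, 1, 2, 5

A0 = {5}
A1: add {0} — 0 (Pursuer) has 0→5.
A2: add {1, 2} — 1 (Pursuer) has 1→0; 2 (Pursuer) has 2→0.
A3 = A2; e.g. 3 (Evader) can still go to 7. Fixed point.
Pursuer's winning region = {0, 1, 2, 5}.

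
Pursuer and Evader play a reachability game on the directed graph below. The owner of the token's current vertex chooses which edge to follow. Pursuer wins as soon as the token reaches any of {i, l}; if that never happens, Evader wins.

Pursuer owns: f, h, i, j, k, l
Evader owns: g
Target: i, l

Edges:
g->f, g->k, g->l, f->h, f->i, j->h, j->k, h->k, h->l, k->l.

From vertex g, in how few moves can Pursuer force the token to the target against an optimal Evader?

A0 = {i, l}
A1: add {f, h, k} — f (Pursuer) has f→i; h (Pursuer) has h→l; k (Pursuer) has k→l.
A2: add {g, j} — g (Evader): all of {f, k, l} already in; j (Pursuer) has j→h.
A2 = all vertices. Fixed point.
g enters the attractor at level 2, so Pursuer can force the target in 2 moves from there.

2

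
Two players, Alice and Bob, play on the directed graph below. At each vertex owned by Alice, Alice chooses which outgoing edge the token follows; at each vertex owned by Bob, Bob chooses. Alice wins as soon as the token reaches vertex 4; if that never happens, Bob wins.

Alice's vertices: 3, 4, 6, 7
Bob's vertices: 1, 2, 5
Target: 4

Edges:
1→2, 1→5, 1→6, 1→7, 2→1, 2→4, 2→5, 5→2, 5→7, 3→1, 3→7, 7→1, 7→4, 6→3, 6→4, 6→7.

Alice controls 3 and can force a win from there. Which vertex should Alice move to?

7

A0 = {4}
A1: add {6, 7} — 6 (Alice) has 6→4; 7 (Alice) has 7→4.
A2: add {3} — 3 (Alice) has 3→7.
A3 = A2; e.g. 1 (Bob) can still go to 2. Fixed point.
From 3, successor 7 is in the attractor (rank 1); the other successor 1 is not.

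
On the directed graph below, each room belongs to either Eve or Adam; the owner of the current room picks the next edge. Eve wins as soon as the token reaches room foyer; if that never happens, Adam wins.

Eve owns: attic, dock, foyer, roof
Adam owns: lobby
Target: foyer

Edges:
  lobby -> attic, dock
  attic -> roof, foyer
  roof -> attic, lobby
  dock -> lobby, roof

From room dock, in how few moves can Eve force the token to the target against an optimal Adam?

3

A0 = {foyer}
A1: add {attic} — attic (Eve) has attic→foyer.
A2: add {roof} — roof (Eve) has roof→attic.
A3: add {dock} — dock (Eve) has dock→roof.
dock enters the attractor at level 3, so Eve can force the target in 3 moves from there.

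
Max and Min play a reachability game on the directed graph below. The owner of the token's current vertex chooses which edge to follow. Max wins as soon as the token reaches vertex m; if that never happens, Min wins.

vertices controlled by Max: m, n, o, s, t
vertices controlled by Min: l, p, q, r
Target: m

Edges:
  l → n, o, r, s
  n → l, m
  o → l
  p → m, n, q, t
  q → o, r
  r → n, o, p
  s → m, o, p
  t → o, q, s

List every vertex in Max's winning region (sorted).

m, n, s, t

A0 = {m}
A1: add {n, s} — n (Max) has n→m; s (Max) has s→m.
A2: add {t} — t (Max) has t→s.
A3 = A2; e.g. l (Min) can still go to o. Fixed point.
Max's winning region = {m, n, s, t}.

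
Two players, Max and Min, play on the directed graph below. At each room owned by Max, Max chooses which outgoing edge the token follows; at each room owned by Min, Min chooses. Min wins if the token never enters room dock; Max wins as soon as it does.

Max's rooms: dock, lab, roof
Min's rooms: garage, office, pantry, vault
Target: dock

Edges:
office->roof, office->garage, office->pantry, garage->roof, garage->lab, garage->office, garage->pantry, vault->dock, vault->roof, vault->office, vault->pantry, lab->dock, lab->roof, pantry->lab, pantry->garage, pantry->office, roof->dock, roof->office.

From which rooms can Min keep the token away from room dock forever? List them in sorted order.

A0 = {dock}
A1: add {lab, roof} — roof (Max) has roof→dock; lab (Max) has lab→dock.
A2 = A1; e.g. vault (Min) can still go to office. Fixed point.
Max's attractor = {dock, lab, roof}; Min avoids the target exactly from the complement.

garage, office, pantry, vault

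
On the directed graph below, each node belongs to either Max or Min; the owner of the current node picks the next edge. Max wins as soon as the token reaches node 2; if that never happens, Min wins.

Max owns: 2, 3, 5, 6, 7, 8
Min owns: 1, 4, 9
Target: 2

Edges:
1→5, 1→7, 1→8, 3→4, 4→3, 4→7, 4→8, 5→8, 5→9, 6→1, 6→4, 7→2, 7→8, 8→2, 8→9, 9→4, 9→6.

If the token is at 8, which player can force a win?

Max

A0 = {2}
A1: add {7, 8} — 7 (Max) has 7→2; 8 (Max) has 8→2.
8 ∈ A1, so Max can force the target.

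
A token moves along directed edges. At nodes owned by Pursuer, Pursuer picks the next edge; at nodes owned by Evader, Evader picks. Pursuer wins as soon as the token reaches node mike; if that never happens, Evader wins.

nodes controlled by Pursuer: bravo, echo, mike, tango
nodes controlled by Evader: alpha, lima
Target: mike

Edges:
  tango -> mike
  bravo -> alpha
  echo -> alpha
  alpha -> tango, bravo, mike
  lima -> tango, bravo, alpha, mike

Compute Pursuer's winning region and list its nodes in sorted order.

mike, tango

A0 = {mike}
A1: add {tango} — tango (Pursuer) has tango→mike.
A2 = A1; e.g. bravo (Pursuer) has no edge into A1. Fixed point.
Pursuer's winning region = {mike, tango}.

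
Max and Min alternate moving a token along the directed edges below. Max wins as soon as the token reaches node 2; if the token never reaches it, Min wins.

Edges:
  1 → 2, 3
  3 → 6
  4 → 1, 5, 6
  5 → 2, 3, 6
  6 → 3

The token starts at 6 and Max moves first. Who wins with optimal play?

Track states (vertex, player-to-move).
A0 = {(2,Max), (2,Min)}
A1: add {(1,Max), (5,Max)}.
A2 = A1; e.g. (1,Min) stays out. (6,Max) never enters ⇒ Min avoids the target.

Min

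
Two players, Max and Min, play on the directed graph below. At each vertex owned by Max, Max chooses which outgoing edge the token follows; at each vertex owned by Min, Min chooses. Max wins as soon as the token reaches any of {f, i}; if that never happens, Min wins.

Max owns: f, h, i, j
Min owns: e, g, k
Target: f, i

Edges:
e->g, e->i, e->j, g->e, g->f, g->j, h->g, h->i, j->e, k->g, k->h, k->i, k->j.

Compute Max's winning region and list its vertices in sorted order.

A0 = {f, i}
A1: add {h} — h (Max) has h→i.
A2 = A1; e.g. e (Min) can still go to g. Fixed point.
Max's winning region = {f, h, i}.

f, h, i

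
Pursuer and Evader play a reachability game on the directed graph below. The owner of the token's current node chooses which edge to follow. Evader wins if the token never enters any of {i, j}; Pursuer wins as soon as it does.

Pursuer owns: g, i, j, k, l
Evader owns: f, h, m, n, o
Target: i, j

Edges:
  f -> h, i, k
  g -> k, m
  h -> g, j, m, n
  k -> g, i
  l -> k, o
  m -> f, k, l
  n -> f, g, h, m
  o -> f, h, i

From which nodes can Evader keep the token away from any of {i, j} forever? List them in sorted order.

A0 = {i, j}
A1: add {k} — k (Pursuer) has k→i.
A2: add {g, l} — g (Pursuer) has g→k; l (Pursuer) has l→k.
A3 = A2; e.g. f (Evader) can still go to h. Fixed point.
Pursuer's attractor = {g, i, j, k, l}; Evader avoids the target exactly from the complement.

f, h, m, n, o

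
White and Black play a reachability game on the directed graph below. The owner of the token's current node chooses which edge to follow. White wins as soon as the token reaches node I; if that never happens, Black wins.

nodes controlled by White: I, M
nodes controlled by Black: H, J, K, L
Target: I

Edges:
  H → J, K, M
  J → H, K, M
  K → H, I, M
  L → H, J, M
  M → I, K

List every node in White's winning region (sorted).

I, M

A0 = {I}
A1: add {M} — M (White) has M→I.
A2 = A1; e.g. H (Black) can still go to J. Fixed point.
White's winning region = {I, M}.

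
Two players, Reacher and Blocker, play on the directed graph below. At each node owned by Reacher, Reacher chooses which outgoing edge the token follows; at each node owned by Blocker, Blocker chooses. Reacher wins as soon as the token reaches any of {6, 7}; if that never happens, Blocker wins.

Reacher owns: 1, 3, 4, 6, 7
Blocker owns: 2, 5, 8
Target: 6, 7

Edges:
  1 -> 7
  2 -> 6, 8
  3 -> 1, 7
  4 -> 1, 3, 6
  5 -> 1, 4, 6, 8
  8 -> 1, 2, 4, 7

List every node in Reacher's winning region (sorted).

A0 = {6, 7}
A1: add {1, 3, 4} — 1 (Reacher) has 1→7; 3 (Reacher) has 3→7; 4 (Reacher) has 4→6.
A2 = A1; e.g. 2 (Blocker) can still go to 8. Fixed point.
Reacher's winning region = {1, 3, 4, 6, 7}.

1, 3, 4, 6, 7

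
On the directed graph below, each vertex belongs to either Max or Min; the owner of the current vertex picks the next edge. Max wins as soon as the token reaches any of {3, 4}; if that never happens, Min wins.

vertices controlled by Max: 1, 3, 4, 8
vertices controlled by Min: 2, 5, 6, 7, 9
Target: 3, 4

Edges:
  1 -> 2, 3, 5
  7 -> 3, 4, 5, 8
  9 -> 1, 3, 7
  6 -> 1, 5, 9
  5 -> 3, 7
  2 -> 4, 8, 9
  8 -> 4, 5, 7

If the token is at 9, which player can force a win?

A0 = {3, 4}
A1: add {1, 8} — 1 (Max) has 1→3; 8 (Max) has 8→4.
A2 = A1; e.g. 2 (Min) can still go to 9. Fixed point.
9 never enters the attractor, so Min can avoid the target forever.

Min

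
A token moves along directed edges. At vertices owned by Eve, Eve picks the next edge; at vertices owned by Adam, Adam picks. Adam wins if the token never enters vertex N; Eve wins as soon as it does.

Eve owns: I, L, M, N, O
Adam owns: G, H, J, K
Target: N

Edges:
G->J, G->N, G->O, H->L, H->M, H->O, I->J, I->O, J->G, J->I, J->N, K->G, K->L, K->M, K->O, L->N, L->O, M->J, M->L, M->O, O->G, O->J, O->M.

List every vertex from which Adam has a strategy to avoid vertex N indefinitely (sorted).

G, J, K

A0 = {N}
A1: add {L} — L (Eve) has L→N.
A2: add {M} — M (Eve) has M→L.
A3: add {O} — O (Eve) has O→M.
A4: add {H, I} — H (Adam): all of {L, M, O} already in; I (Eve) has I→O.
A5 = A4; e.g. G (Adam) can still go to J. Fixed point.
Eve's attractor = {H, I, L, M, N, O}; Adam avoids the target exactly from the complement.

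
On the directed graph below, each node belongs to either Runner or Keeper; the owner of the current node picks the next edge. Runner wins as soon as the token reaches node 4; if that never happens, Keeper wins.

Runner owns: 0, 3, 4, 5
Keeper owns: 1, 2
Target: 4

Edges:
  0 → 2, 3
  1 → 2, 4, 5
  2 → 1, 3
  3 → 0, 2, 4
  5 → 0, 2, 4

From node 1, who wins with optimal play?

A0 = {4}
A1: add {3, 5} — 3 (Runner) has 3→4; 5 (Runner) has 5→4.
A2: add {0} — 0 (Runner) has 0→3.
A3 = A2; e.g. 1 (Keeper) can still go to 2. Fixed point.
1 never enters the attractor, so Keeper can avoid the target forever.

Keeper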